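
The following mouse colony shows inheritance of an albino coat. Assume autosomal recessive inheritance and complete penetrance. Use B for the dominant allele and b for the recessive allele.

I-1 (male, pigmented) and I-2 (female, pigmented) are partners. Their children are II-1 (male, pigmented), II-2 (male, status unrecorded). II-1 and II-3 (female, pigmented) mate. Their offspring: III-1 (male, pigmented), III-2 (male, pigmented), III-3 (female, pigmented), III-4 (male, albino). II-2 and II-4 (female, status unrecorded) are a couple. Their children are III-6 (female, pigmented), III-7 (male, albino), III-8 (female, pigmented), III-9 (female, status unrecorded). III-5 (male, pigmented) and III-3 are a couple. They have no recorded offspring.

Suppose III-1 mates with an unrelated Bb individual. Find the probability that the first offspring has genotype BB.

II-1 is pigmented so carries B and passed b to III-4 (bb), so II-1 is Bb.
II-3 is pigmented so carries B and passed b to III-4 (bb), so II-3 is Bb.
III-1 is a pigmented offspring of II-1 (Bb) × II-3 (Bb), whose cross gives 1/4 BB : 1/2 Bb : 1/4 bb; conditioning on being pigmented, III-1 is BB with probability 1/3, Bb with probability 2/3.
Summing over parental genotype combinations, P(offspring has genotype BB) = 1/3·1/2 + 2/3·1/4 = 1/3.

1/3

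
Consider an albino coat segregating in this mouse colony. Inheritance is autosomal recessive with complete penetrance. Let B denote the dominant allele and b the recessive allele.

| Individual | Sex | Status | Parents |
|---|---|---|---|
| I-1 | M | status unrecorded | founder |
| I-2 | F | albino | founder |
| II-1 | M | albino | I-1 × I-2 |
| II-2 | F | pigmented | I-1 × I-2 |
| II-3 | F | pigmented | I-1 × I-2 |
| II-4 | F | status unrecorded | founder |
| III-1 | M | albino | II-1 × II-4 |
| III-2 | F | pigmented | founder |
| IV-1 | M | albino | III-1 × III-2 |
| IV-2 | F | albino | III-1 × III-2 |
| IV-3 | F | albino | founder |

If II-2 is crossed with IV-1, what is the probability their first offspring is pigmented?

II-2 is pigmented so carries B and received b from I-2 (bb), so II-2 is Bb.
IV-1 is albino, so IV-1 is bb.
The cross gives 1/2 Bb : 1/2 bb, so P(offspring is pigmented) = 1/2.

1/2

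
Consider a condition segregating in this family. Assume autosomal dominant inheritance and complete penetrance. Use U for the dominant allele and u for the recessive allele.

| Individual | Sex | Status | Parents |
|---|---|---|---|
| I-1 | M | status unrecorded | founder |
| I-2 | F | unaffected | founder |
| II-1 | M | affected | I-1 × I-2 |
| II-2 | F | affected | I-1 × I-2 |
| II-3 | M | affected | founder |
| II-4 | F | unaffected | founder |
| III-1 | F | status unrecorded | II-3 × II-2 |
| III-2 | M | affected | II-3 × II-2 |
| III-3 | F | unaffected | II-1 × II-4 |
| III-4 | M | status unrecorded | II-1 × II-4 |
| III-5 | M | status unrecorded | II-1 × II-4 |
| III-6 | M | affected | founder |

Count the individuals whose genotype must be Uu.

2

Obligate heterozygotes: II-1 is affected so carries U and received u from I-2 (uu), so II-1 is Uu; II-2 is affected so carries U and received u from I-2 (uu), so II-2 is Uu.
Every other individual is either homozygous by phenotype or has at least one consistent homozygous assignment, so the count is 2.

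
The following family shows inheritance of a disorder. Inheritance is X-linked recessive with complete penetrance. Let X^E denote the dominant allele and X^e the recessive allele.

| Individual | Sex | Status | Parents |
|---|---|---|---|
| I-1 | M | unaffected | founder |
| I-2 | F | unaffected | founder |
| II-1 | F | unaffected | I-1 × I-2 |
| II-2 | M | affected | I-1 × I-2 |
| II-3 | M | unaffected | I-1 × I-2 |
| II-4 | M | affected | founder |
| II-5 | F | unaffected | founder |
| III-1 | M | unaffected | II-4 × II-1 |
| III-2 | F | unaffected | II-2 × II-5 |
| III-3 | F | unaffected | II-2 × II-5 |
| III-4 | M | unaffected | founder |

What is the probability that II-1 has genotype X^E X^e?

I-1 is unaffected, so I-1 is X^E Y.
I-2 is unaffected so carries E and passed e to II-2 (X^e Y), so I-2 is X^E X^e.
Their cross gives offspring ratios 1/2 X^E X^E : 1/2 X^E X^e. Conditioning on II-1 being unaffected, P(X^E X^e) = 1/2 / 1 = 1/2 before taking II-1's own offspring into account.
II-4 is affected, so II-4 is X^e Y.
Now use II-1's offspring. Probability of each recorded status — unaffected son III-1: 1/2 if II-1 is X^E X^e, 1 if X^E X^E.
Bayes: P(X^E X^e) = 1/2·1/2 / (1/2·1/2 + 1/2·1) = 1/3.

1/3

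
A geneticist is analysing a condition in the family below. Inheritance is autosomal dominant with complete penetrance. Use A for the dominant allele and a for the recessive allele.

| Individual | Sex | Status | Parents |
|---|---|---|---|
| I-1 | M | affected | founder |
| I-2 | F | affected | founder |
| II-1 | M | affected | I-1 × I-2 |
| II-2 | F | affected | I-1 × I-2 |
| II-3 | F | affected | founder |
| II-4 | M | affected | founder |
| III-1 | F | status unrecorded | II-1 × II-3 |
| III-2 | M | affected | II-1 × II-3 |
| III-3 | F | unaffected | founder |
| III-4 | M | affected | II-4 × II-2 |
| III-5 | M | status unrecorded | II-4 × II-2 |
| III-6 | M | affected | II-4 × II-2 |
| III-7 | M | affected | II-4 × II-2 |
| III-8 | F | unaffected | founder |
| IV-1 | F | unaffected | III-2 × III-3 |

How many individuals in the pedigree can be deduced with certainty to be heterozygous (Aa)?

1

Obligate heterozygotes: III-2 is affected so carries A and passed a to IV-1 (aa), so III-2 is Aa.
Every other individual is either homozygous by phenotype or has at least one consistent homozygous assignment, so the count is 1.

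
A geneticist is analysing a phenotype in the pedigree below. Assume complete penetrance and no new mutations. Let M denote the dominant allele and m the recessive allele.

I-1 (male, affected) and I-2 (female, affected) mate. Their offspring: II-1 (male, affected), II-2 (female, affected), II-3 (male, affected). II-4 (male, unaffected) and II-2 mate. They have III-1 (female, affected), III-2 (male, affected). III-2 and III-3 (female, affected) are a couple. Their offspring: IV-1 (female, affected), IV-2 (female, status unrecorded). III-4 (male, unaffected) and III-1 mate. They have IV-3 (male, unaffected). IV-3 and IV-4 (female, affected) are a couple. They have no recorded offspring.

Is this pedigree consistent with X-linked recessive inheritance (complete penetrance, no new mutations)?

No

Under X-linked recessive, III-1 (affected, female) cannot arise from II-4 (unaffected) × II-2 (affected).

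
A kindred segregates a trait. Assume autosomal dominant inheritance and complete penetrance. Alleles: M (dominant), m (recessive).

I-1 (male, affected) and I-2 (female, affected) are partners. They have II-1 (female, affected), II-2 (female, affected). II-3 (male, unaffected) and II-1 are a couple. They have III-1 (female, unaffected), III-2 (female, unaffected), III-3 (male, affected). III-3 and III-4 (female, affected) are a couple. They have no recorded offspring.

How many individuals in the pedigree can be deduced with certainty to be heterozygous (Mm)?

Obligate heterozygotes: II-1 is affected so carries M and passed m to III-1 (mm), so II-1 is Mm; III-3 is affected so carries M and received m from II-3 (mm), so III-3 is Mm.
Every other individual is either homozygous by phenotype or has at least one consistent homozygous assignment, so the count is 2.

2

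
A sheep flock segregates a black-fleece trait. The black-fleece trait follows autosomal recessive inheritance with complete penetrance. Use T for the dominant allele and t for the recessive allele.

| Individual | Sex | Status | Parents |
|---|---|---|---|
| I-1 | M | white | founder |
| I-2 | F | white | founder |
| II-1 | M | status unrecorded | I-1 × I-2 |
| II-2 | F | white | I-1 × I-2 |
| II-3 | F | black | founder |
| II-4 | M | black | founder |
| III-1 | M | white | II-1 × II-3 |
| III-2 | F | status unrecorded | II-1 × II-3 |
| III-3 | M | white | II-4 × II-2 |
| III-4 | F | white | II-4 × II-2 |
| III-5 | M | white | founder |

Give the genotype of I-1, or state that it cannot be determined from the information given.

I-1's phenotype allows TT or Tt, and no parent or child forces a single allele at both positions; consistent genotype assignments exist with I-1 as TT or Tt.

cannot be determined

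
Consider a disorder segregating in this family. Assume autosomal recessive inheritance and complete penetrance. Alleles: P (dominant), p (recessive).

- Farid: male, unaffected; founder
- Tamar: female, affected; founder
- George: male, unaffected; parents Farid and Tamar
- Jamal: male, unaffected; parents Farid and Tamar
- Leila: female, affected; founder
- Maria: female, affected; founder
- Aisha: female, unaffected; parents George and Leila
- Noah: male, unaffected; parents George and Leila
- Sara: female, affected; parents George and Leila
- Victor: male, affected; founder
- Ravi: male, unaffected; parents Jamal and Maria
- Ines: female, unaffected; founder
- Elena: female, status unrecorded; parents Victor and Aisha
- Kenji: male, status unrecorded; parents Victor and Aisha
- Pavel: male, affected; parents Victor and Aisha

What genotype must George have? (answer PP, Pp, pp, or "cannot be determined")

From phenotype alone, George is PP or Pp.
George is unaffected so carries P and received p from Tamar (pp), so George is Pp.

Pp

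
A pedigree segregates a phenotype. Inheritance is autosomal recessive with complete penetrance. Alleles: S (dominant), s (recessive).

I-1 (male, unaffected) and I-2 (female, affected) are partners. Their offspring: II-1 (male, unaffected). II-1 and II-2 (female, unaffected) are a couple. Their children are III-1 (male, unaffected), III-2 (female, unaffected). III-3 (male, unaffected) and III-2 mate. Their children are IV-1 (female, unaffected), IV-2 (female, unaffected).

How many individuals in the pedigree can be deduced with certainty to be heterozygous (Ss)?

Obligate heterozygotes: II-1 is unaffected so carries S and received s from I-2 (ss), so II-1 is Ss.
Every other individual is either homozygous by phenotype or has at least one consistent homozygous assignment, so the count is 1.

1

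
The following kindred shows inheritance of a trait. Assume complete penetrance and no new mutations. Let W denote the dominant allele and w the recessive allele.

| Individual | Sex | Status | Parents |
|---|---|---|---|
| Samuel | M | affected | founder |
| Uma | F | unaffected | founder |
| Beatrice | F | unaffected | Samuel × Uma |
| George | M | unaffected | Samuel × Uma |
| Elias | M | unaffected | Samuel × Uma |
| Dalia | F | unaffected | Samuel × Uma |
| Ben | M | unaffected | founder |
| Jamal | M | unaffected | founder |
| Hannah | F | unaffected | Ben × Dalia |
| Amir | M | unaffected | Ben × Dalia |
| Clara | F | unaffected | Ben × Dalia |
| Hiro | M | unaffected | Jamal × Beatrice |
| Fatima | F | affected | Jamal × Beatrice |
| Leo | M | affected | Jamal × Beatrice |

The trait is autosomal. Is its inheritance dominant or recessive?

Jamal and Beatrice are both unaffected yet have an affected child Fatima. Under dominance, an affected child requires at least one affected parent, so the trait cannot be dominant.

recessive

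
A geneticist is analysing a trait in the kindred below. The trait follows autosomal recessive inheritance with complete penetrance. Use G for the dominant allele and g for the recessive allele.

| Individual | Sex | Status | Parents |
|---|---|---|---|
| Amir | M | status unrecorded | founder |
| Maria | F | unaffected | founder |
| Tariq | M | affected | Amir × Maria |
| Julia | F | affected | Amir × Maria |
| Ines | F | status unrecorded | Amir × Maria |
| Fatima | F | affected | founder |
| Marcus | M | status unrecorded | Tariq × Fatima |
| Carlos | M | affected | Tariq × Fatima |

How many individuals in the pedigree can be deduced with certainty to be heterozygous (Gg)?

1

Obligate heterozygotes: Maria is unaffected so carries G and passed g to Tariq (gg), so Maria is Gg.
Every other individual is either homozygous by phenotype or has at least one consistent homozygous assignment, so the count is 1.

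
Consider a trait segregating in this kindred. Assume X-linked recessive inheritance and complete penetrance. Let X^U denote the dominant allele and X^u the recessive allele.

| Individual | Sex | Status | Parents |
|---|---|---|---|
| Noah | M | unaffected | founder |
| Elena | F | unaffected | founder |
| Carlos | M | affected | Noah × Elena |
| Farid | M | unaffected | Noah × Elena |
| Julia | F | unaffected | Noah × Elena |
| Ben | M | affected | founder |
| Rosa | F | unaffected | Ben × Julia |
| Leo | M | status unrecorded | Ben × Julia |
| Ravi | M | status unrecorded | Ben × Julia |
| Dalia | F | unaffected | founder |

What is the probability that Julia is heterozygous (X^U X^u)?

Noah is unaffected, so Noah is X^U Y.
Elena is unaffected so carries U and passed u to Carlos (X^u Y), so Elena is X^U X^u.
Their cross gives offspring ratios 1/2 X^U X^U : 1/2 X^U X^u. Conditioning on Julia being unaffected, P(X^U X^u) = 1/2 / 1 = 1/2 before taking Julia's own offspring into account.
Ben is affected, so Ben is X^u Y.
Now use Julia's offspring. Probability of each recorded status — unaffected daughter Rosa: 1/2 if Julia is X^U X^u, 1 if X^U X^U. (Leo, Ravi: equally likely either way, so uninformative.)
Bayes: P(X^U X^u) = 1/2·1/2 / (1/2·1/2 + 1/2·1) = 1/3.

1/3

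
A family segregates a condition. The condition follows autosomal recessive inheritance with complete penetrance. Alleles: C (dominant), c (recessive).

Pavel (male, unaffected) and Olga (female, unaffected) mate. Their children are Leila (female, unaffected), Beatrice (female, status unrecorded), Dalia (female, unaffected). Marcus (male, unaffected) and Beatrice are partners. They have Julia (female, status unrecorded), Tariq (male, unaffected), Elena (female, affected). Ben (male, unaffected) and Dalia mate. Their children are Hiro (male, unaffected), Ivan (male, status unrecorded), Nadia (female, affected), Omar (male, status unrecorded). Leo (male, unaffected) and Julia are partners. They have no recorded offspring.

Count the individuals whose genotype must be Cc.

3

Obligate heterozygotes: Dalia is unaffected so carries C and passed c to Nadia (cc), so Dalia is Cc; Marcus is unaffected so carries C and passed c to Elena (cc), so Marcus is Cc; Ben is unaffected so carries C and passed c to Nadia (cc), so Ben is Cc.
Every other individual is either homozygous by phenotype or has at least one consistent homozygous assignment, so the count is 3.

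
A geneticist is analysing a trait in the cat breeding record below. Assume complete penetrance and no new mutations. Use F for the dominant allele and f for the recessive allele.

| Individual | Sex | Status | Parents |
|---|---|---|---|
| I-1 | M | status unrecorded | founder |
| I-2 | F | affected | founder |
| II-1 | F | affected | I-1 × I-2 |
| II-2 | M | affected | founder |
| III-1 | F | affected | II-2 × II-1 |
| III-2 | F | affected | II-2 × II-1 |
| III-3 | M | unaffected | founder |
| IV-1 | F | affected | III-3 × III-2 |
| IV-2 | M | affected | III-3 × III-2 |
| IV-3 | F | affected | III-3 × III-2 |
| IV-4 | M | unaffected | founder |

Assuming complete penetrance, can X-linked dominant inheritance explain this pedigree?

Yes

A consistent assignment under X-linked dominant exists: I-1 X^F Y, I-2 X^F X^F, II-1 X^F X^F, II-2 X^F Y, III-1 X^F X^F, III-2 X^F X^F, III-3 X^f Y, IV-1 X^F X^f, IV-2 X^F Y, IV-3 X^F X^f, IV-4 X^f Y.
In this assignment every recorded phenotype matches its genotype and every non-founder's genotype is obtainable from its parents' genotypes, so the pedigree is consistent.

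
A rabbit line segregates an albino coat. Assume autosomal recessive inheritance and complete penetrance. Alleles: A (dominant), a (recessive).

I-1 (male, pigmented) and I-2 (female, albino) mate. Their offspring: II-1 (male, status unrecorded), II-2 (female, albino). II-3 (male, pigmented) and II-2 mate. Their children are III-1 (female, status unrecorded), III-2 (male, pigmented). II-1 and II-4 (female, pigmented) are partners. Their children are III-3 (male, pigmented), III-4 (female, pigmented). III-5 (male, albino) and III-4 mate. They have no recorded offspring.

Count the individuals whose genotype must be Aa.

Obligate heterozygotes: I-1 is pigmented so carries A and passed a to II-2 (aa), so I-1 is Aa; III-2 is pigmented so carries A and received a from II-2 (aa), so III-2 is Aa.
Every other individual is either homozygous by phenotype or has at least one consistent homozygous assignment, so the count is 2.

2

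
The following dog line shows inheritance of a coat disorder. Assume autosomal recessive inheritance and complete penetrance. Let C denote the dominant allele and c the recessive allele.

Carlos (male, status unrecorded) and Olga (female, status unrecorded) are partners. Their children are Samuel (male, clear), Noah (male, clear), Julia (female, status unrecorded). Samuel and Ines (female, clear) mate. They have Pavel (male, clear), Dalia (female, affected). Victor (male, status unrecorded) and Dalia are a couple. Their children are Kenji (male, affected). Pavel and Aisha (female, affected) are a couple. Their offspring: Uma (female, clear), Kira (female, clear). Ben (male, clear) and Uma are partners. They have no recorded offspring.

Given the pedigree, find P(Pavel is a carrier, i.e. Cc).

1/3

Samuel is clear so carries C and passed c to Dalia (cc), so Samuel is Cc.
Ines is clear so carries C and passed c to Dalia (cc), so Ines is Cc.
Their cross gives offspring ratios 1/4 CC : 1/2 Cc : 1/4 cc. Conditioning on Pavel being clear, P(Cc) = 1/2 / 3/4 = 2/3 before taking Pavel's own offspring into account.
Aisha is affected, so Aisha is cc.
Now use Pavel's offspring. Probability of each recorded status — clear daughter Uma: 1/2 if Pavel is Cc, 1 if CC; clear daughter Kira: 1/2 if Pavel is Cc, 1 if CC.
Bayes: P(Cc) = 2/3·1/4 / (2/3·1/4 + 1/3·1) = 1/3.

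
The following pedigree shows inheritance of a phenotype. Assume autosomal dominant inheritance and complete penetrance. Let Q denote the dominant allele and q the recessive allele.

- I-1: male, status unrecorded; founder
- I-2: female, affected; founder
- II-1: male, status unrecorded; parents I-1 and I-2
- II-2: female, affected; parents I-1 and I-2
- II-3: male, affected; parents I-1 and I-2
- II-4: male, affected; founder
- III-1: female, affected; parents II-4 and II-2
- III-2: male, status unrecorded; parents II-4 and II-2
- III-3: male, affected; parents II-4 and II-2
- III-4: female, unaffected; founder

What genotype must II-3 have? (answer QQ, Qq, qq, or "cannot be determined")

II-3's phenotype allows QQ or Qq, and no parent or child forces a single allele at both positions; consistent genotype assignments exist with II-3 as QQ or Qq.

cannot be determined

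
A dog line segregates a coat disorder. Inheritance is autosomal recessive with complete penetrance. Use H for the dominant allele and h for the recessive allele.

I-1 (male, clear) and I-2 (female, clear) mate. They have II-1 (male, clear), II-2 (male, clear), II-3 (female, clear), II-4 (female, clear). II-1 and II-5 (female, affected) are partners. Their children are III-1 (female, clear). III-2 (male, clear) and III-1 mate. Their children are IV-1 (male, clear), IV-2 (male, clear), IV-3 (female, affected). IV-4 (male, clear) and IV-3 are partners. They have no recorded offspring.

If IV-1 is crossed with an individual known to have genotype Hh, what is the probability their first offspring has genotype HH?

III-2 is clear so carries H and passed h to IV-3 (hh), so III-2 is Hh.
III-1 is clear so carries H and received h from II-5 (hh), so III-1 is Hh.
IV-1 is a clear offspring of III-2 (Hh) × III-1 (Hh), whose cross gives 1/4 HH : 1/2 Hh : 1/4 hh; conditioning on being clear, IV-1 is HH with probability 1/3, Hh with probability 2/3.
Summing over parental genotype combinations, P(offspring has genotype HH) = 1/3·1/2 + 2/3·1/4 = 1/3.

1/3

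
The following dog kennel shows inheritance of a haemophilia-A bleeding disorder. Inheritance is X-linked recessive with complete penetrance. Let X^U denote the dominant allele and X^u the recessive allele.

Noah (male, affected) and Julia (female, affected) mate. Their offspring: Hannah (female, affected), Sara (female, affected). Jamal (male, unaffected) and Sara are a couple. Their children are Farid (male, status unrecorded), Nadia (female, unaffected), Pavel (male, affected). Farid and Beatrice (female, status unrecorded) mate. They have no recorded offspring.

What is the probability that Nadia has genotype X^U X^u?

1

Nadia is unaffected so carries U and received u from Sara (X^u X^u), so Nadia is X^U X^u, giving P(X^U X^u) = 1.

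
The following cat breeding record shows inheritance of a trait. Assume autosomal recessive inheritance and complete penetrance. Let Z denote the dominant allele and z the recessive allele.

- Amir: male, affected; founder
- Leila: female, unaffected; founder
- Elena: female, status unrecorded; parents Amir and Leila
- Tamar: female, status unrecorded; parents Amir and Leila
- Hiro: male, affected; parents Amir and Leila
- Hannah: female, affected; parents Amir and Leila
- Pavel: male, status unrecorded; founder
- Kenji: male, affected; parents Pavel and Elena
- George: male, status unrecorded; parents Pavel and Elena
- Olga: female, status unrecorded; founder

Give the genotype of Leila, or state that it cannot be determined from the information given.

From phenotype alone, Leila is ZZ or Zz.
Leila is unaffected so carries Z and passed z to Hiro (zz), so Leila is Zz.

Zz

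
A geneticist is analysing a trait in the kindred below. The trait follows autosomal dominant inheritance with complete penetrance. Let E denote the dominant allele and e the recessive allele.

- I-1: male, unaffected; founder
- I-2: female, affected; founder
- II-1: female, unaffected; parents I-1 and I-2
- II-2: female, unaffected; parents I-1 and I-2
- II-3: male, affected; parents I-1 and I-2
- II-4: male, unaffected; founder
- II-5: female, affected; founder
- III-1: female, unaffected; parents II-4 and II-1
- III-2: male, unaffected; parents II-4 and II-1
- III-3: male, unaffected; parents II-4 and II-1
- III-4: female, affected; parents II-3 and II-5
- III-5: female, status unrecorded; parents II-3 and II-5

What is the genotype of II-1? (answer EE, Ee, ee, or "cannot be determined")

II-1 is unaffected, so II-1 is ee.

ee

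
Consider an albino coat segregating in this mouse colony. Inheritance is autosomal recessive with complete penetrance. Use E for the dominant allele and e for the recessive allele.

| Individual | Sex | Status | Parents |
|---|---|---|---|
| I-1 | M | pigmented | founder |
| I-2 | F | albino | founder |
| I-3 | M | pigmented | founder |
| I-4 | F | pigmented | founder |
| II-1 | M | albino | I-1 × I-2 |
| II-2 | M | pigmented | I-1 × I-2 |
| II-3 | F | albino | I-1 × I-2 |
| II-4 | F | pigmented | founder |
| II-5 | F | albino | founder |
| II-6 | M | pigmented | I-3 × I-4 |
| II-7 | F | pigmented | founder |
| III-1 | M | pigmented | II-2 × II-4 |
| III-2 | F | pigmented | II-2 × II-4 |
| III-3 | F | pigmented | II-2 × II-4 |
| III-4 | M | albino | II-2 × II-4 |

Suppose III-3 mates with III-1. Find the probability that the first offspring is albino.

1/9

II-2 is pigmented so carries E and received e from I-2 (ee), so II-2 is Ee.
II-4 is pigmented so carries E and passed e to III-4 (ee), so II-4 is Ee.
III-3 is a pigmented offspring of II-2 (Ee) × II-4 (Ee), whose cross gives 1/4 EE : 1/2 Ee : 1/4 ee; conditioning on being pigmented, III-3 is EE with probability 1/3, Ee with probability 2/3.
III-1 is a pigmented offspring of II-2 (Ee) × II-4 (Ee), whose cross gives 1/4 EE : 1/2 Ee : 1/4 ee; conditioning on being pigmented, III-1 is EE with probability 1/3, Ee with probability 2/3.
Summing over parental genotype combinations, P(offspring is albino) = 4/9·1/4 = 1/9.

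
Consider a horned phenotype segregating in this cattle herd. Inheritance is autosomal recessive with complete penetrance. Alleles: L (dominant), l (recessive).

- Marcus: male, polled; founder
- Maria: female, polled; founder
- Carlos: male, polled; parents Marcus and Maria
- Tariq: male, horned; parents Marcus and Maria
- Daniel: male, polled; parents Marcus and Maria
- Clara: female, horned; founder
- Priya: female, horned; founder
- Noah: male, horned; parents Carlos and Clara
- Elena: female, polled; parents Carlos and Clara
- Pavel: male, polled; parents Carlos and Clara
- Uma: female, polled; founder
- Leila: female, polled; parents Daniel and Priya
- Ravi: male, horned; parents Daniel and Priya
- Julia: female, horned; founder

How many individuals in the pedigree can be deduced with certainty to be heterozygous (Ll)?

7

Obligate heterozygotes: Marcus is polled so carries L and passed l to Tariq (ll), so Marcus is Ll; Maria is polled so carries L and passed l to Tariq (ll), so Maria is Ll; Carlos is polled so carries L and passed l to Noah (ll), so Carlos is Ll; Daniel is polled so carries L and passed l to Ravi (ll), so Daniel is Ll; Elena is polled so carries L and received l from Clara (ll), so Elena is Ll; Pavel is polled so carries L and received l from Clara (ll), so Pavel is Ll; Leila is polled so carries L and received l from Priya (ll), so Leila is Ll.
Every other individual is either homozygous by phenotype or has at least one consistent homozygous assignment, so the count is 7.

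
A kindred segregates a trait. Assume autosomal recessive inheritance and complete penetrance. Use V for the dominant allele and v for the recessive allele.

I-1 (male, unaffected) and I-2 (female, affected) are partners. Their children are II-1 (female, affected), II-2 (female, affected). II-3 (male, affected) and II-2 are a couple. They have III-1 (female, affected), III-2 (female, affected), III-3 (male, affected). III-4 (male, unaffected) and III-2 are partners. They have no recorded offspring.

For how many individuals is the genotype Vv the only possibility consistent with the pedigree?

1

Obligate heterozygotes: I-1 is unaffected so carries V and passed v to II-1 (vv), so I-1 is Vv.
Every other individual is either homozygous by phenotype or has at least one consistent homozygous assignment, so the count is 1.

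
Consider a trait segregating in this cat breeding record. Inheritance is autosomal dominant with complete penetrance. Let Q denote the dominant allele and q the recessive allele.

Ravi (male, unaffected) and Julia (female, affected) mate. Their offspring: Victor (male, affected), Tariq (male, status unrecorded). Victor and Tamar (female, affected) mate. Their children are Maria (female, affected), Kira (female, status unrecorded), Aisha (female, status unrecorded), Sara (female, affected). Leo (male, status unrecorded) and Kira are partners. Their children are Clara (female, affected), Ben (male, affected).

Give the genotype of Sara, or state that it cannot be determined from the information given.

cannot be determined

Sara's phenotype allows QQ or Qq, and no parent or child forces a single allele at both positions; consistent genotype assignments exist with Sara as QQ or Qq.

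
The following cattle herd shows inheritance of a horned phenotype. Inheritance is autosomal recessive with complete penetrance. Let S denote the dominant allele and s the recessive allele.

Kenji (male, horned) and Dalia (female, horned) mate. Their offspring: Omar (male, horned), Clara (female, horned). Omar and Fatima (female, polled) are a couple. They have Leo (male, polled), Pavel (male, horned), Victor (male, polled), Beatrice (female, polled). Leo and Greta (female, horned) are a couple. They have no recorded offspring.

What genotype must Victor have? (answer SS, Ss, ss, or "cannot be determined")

Ss

From phenotype alone, Victor is SS or Ss.
Victor is polled so carries S and received s from Omar (ss), so Victor is Ss.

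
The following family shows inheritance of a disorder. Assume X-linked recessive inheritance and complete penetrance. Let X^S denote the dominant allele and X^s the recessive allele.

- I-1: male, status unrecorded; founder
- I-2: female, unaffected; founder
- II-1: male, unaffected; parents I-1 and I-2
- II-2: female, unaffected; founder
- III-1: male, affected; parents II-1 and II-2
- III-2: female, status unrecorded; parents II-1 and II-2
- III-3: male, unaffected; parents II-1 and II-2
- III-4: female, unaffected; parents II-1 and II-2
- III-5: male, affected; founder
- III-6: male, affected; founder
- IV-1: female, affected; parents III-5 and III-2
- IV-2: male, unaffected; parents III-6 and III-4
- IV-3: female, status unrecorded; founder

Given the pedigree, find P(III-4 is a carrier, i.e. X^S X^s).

II-1 is unaffected, so II-1 is X^S Y.
II-2 is unaffected so carries S and passed s to III-1 (X^s Y), so II-2 is X^S X^s.
Their cross gives offspring ratios 1/2 X^S X^S : 1/2 X^S X^s. Conditioning on III-4 being unaffected, P(X^S X^s) = 1/2 / 1 = 1/2 before taking III-4's own offspring into account.
III-6 is affected, so III-6 is X^s Y.
Now use III-4's offspring. Probability of each recorded status — unaffected son IV-2: 1/2 if III-4 is X^S X^s, 1 if X^S X^S.
Bayes: P(X^S X^s) = 1/2·1/2 / (1/2·1/2 + 1/2·1) = 1/3.

1/3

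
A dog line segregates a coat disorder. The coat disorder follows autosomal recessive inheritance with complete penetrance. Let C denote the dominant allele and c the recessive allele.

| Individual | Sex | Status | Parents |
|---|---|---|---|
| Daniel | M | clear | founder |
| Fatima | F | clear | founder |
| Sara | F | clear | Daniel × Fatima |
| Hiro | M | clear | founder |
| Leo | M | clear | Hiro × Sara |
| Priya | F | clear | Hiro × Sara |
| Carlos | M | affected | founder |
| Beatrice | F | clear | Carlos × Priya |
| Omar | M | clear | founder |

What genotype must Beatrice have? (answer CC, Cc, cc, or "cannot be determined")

From phenotype alone, Beatrice is CC or Cc.
Beatrice is clear so carries C and received c from Carlos (cc), so Beatrice is Cc.

Cc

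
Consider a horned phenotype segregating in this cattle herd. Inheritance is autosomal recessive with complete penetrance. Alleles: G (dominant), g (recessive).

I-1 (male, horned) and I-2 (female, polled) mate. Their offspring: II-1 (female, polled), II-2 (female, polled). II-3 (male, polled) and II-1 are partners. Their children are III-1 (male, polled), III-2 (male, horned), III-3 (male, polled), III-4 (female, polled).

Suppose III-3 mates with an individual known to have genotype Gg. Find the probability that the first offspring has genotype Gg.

1/2

II-3 is polled so carries G and passed g to III-2 (gg), so II-3 is Gg.
II-1 is polled so carries G and received g from I-1 (gg), so II-1 is Gg.
III-3 is a polled offspring of II-3 (Gg) × II-1 (Gg), whose cross gives 1/4 GG : 1/2 Gg : 1/4 gg; conditioning on being polled, III-3 is GG with probability 1/3, Gg with probability 2/3.
Summing over parental genotype combinations, P(offspring has genotype Gg) = 1/3·1/2 + 2/3·1/2 = 1/2.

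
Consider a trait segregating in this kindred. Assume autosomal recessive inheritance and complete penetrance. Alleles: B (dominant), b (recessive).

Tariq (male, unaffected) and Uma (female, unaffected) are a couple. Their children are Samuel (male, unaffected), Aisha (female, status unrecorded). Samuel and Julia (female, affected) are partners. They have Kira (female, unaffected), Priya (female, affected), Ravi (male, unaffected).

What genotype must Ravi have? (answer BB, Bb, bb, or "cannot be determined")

From phenotype alone, Ravi is BB or Bb.
Ravi is unaffected so carries B and received b from Julia (bb), so Ravi is Bb.

Bb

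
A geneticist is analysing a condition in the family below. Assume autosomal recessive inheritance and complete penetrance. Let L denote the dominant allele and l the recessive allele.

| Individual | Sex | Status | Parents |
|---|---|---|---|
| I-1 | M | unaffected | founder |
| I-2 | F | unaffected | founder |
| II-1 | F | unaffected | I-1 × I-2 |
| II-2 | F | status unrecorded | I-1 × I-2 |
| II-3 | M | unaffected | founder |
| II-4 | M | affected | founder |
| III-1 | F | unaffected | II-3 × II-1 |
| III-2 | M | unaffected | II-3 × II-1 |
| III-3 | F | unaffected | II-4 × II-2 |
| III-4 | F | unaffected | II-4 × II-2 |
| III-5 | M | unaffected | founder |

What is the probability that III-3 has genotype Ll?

III-3 is unaffected so carries L and received l from II-4 (ll), so III-3 is Ll, giving P(Ll) = 1.

1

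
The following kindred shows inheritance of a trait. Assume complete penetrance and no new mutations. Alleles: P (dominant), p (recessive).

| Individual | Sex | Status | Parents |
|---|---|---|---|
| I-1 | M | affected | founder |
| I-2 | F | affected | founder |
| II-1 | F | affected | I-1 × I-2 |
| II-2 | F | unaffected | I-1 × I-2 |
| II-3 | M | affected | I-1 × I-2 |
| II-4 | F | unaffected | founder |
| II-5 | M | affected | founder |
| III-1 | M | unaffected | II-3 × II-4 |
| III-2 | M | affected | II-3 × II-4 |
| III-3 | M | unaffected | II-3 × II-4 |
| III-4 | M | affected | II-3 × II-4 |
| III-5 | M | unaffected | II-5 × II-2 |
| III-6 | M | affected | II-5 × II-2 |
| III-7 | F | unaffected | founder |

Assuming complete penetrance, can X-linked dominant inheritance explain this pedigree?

Under X-linked dominant, II-2 (unaffected, female) cannot arise from I-1 (affected) × I-2 (affected).

No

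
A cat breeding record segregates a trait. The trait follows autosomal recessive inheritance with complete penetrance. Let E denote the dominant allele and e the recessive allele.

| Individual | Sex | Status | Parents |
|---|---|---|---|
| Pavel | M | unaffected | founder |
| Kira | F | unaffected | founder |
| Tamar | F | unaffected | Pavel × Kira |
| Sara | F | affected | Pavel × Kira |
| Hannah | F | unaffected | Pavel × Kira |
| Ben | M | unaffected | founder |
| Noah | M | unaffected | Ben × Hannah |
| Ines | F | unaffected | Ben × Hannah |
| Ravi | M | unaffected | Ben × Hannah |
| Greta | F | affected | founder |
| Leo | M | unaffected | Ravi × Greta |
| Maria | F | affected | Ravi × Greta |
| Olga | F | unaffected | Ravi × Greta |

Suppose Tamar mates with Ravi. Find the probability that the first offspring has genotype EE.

Pavel is unaffected so carries E and passed e to Sara (ee), so Pavel is Ee.
Kira is unaffected so carries E and passed e to Sara (ee), so Kira is Ee.
Tamar is an unaffected offspring of Pavel (Ee) × Kira (Ee), whose cross gives 1/4 EE : 1/2 Ee : 1/4 ee; conditioning on being unaffected, Tamar is EE with probability 1/3, Ee with probability 2/3.
Ravi is unaffected so carries E and passed e to Maria (ee), so Ravi is Ee.
Summing over parental genotype combinations, P(offspring has genotype EE) = 1/3·1/2 + 2/3·1/4 = 1/3.

1/3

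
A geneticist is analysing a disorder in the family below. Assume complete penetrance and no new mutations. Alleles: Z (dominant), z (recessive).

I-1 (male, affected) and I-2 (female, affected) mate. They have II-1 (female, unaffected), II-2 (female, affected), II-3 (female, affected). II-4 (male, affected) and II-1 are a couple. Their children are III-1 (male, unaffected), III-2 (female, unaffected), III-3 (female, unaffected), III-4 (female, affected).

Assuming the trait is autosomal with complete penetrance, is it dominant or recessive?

dominant

I-1 and I-2 are both affected yet have an unaffected child II-1. Under a recessive model two affected parents are homozygous and every child would be affected, so the trait cannot be recessive.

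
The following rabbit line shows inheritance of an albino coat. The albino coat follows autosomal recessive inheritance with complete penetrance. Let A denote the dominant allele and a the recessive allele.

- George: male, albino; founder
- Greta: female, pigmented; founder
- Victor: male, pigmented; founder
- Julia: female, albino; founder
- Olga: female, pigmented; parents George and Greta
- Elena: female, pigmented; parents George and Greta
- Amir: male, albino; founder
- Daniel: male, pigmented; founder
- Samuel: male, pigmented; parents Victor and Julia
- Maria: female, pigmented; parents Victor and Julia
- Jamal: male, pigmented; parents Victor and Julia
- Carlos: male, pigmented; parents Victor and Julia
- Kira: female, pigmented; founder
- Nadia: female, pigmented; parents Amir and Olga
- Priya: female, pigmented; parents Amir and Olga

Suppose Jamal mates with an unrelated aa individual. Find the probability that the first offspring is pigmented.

Jamal is pigmented so carries A and received a from Julia (aa), so Jamal is Aa.
The cross gives 1/2 Aa : 1/2 aa, so P(offspring is pigmented) = 1/2.

1/2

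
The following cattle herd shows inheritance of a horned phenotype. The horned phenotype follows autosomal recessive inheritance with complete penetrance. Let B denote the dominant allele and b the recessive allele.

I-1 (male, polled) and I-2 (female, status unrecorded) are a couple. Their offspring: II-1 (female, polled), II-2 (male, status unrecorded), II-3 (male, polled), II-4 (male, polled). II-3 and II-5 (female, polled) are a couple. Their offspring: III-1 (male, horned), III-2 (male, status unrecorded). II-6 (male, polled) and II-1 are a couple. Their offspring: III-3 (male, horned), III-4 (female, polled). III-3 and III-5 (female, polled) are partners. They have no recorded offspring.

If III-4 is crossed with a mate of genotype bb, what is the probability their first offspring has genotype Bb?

2/3

II-6 is polled so carries B and passed b to III-3 (bb), so II-6 is Bb.
II-1 is polled so carries B and passed b to III-3 (bb), so II-1 is Bb.
III-4 is a polled offspring of II-6 (Bb) × II-1 (Bb), whose cross gives 1/4 BB : 1/2 Bb : 1/4 bb; conditioning on being polled, III-4 is BB with probability 1/3, Bb with probability 2/3.
Summing over parental genotype combinations, P(offspring has genotype Bb) = 1/3·1 + 2/3·1/2 = 2/3.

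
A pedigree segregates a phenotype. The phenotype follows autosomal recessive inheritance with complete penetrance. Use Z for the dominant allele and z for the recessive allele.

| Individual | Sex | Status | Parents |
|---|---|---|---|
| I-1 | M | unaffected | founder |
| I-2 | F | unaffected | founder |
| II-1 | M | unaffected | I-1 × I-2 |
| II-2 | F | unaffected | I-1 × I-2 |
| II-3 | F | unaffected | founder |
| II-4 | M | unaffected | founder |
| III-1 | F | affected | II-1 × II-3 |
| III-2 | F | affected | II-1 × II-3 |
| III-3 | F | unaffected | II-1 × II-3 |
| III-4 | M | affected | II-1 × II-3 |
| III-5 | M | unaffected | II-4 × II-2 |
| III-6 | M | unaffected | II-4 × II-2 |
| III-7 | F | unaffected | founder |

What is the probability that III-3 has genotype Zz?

II-1 is unaffected so carries Z and passed z to III-1 (zz), so II-1 is Zz.
II-3 is unaffected so carries Z and passed z to III-1 (zz), so II-3 is Zz.
Their cross gives offspring ratios 1/4 ZZ : 1/2 Zz : 1/4 zz. Conditioning on III-3 being unaffected, P(Zz) = 1/2 / 3/4 = 2/3.

2/3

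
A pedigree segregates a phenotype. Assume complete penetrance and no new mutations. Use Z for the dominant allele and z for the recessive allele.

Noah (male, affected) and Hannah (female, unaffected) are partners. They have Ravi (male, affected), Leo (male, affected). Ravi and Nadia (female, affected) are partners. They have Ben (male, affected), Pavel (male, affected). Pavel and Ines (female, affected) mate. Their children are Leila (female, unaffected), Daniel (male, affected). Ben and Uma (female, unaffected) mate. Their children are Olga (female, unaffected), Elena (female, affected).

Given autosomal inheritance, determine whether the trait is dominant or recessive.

Pavel and Ines are both affected yet have an unaffected child Leila. Under a recessive model two affected parents are homozygous and every child would be affected, so the trait cannot be recessive.

dominant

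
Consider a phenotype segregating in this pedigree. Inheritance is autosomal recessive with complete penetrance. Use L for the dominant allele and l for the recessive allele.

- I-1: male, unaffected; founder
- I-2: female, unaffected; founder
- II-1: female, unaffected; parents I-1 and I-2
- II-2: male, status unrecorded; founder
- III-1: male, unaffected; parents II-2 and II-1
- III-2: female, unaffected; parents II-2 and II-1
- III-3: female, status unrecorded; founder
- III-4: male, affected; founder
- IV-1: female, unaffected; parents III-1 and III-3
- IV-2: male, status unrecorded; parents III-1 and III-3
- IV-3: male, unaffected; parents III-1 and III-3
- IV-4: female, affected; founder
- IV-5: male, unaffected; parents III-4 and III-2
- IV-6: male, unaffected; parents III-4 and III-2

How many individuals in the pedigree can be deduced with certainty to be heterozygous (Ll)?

Obligate heterozygotes: IV-5 is unaffected so carries L and received l from III-4 (ll), so IV-5 is Ll; IV-6 is unaffected so carries L and received l from III-4 (ll), so IV-6 is Ll.
Every other individual is either homozygous by phenotype or has at least one consistent homozygous assignment, so the count is 2.

2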